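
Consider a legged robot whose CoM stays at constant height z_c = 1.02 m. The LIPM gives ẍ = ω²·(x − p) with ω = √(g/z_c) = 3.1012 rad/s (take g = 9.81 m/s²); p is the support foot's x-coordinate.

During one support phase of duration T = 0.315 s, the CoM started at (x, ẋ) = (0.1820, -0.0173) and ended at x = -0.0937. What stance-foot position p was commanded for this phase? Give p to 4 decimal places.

ωT = 3.1012·0.315 = 0.976878; cosh(ωT) = 1.516318, sinh(ωT) = 1.139833
x(T) = p + (x₀−p)·cosh(ωT) + (ẋ₀/ω)·sinh(ωT) ⇒ p·(1 − cosh) = x(T) − x₀·cosh − (ẋ₀/ω)·sinh
numerator   = -0.0937 − (0.1820)·1.516318 − (-0.0173/3.1012)·1.139833 = -0.363311
denominator = 1 − 1.516318 = -0.516318
p = -0.363311 / -0.516318 = 0.7037

p = 0.7037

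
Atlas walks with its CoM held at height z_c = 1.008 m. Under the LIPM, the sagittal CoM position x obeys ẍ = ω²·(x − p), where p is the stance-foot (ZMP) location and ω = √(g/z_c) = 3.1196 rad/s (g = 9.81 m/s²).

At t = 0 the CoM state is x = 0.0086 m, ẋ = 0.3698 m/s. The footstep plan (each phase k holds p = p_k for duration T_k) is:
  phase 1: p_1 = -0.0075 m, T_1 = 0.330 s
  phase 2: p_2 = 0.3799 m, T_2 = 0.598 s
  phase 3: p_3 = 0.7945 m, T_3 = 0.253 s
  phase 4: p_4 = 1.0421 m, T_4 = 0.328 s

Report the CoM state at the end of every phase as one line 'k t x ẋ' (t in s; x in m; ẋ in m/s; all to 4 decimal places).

phase 1: p=-0.0075, T=0.330, ωT=1.029468, cosh=1.578387, sinh=1.221190; start (x,ẋ)=(0.008600, 0.369800) → end (x,ẋ)=(0.162673, 0.645022)
phase 2: p=0.3799, T=0.598, ωT=1.865521, cosh=3.307057, sinh=3.152242; start (x,ẋ)=(0.162673, 0.645022) → end (x,ẋ)=(0.313289, -0.003028)
phase 3: p=0.7945, T=0.253, ωT=0.789259, cosh=1.327973, sinh=0.873791; start (x,ẋ)=(0.313289, -0.003028) → end (x,ẋ)=(0.154617, -1.315745)
phase 4: p=1.0421, T=0.328, ωT=1.023229, cosh=1.570798, sinh=1.211365; start (x,ẋ)=(0.154617, -1.315745) → end (x,ẋ)=(-0.862871, -5.420548)

1 0.3300 0.1627 0.6450
2 0.9280 0.3133 -0.0030
3 1.1810 0.1546 -1.3157
4 1.5090 -0.8629 -5.4205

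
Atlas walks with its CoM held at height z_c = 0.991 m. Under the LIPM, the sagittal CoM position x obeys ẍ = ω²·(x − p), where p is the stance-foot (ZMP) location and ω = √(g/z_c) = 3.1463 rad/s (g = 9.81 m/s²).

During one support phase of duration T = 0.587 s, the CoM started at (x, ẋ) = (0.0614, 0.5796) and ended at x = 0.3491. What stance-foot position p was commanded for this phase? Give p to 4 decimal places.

ωT = 3.1463·0.587 = 1.846878; cosh(ωT) = 3.248862, sinh(ωT) = 3.091133
x(T) = p + (x₀−p)·cosh(ωT) + (ẋ₀/ω)·sinh(ωT) ⇒ p·(1 − cosh) = x(T) − x₀·cosh − (ẋ₀/ω)·sinh
numerator   = 0.3491 − (0.0614)·3.248862 − (0.5796/3.1463)·3.091133 = -0.419818
denominator = 1 − 3.248862 = -2.248862
p = -0.419818 / -2.248862 = 0.1867

p = 0.1867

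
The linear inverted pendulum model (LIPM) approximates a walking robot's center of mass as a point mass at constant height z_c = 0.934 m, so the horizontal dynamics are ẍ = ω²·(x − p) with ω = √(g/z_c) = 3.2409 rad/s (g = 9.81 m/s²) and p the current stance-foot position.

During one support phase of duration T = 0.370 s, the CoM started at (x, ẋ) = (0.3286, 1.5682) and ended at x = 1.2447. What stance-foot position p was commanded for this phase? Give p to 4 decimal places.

ωT = 3.2409·0.370 = 1.199133; cosh(ωT) = 1.809348, sinh(ωT) = 1.507892
x(T) = p + (x₀−p)·cosh(ωT) + (ẋ₀/ω)·sinh(ωT) ⇒ p·(1 − cosh) = x(T) − x₀·cosh − (ẋ₀/ω)·sinh
numerator   = 1.2447 − (0.3286)·1.809348 − (1.5682/3.2409)·1.507892 = -0.079487
denominator = 1 − 1.809348 = -0.809348
p = -0.079487 / -0.809348 = 0.0982

p = 0.0982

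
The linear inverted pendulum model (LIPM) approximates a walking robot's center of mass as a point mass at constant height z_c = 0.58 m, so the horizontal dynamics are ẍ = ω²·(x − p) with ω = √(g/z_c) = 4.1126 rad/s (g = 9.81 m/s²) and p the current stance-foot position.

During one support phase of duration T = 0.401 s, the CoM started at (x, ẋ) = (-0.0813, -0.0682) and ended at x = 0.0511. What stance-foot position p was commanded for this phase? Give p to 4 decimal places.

ωT = 4.1126·0.401 = 1.649153; cosh(ωT) = 2.697391, sinh(ωT) = 2.505178
x(T) = p + (x₀−p)·cosh(ωT) + (ẋ₀/ω)·sinh(ωT) ⇒ p·(1 − cosh) = x(T) − x₀·cosh − (ẋ₀/ω)·sinh
numerator   = 0.0511 − (-0.0813)·2.697391 − (-0.0682/4.1126)·2.505178 = 0.311942
denominator = 1 − 2.697391 = -1.697391
p = 0.311942 / -1.697391 = -0.1838

p = -0.1838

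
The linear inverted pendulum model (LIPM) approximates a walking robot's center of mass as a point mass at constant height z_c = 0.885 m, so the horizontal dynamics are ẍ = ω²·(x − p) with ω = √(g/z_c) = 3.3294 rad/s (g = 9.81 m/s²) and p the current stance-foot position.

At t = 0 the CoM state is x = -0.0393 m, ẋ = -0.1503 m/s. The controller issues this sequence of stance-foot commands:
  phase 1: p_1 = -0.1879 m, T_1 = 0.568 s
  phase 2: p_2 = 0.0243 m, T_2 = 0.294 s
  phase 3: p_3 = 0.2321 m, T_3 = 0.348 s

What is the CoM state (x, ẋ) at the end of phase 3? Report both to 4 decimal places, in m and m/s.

x = 1.8643, ẋ = 5.7234

phase 1: p=-0.1879, T=0.568, ωT=1.891099, cosh=3.388777, sinh=3.237871; start (x,ẋ)=(-0.039300, -0.150300) → end (x,ẋ)=(0.169504, 1.092600)
phase 2: p=0.0243, T=0.294, ωT=0.978844, cosh=1.518561, sinh=1.142816; start (x,ẋ)=(0.169504, 1.092600) → end (x,ẋ)=(0.619836, 2.211666)
phase 3: p=0.2321, T=0.348, ωT=1.158631, cosh=1.749743, sinh=1.435827; start (x,ẋ)=(0.619836, 2.211666) → end (x,ẋ)=(1.864335, 5.723397)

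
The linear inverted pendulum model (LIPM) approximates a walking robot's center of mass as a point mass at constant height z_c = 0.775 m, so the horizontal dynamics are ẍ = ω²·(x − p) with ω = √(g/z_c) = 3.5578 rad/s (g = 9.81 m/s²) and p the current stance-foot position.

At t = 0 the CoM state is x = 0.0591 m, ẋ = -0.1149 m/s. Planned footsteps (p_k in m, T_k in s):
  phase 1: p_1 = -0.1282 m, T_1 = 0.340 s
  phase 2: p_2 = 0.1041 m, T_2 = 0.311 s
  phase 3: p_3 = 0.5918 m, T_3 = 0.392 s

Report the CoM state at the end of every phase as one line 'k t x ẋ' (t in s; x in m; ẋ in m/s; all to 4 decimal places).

1 0.3400 0.1644 0.8078
2 0.6510 0.5109 1.6436
3 1.0430 1.2931 2.9738

phase 1: p=-0.1282, T=0.340, ωT=1.209652, cosh=1.825309, sinh=1.527008; start (x,ẋ)=(0.059100, -0.114900) → end (x,ẋ)=(0.164365, 0.807834)
phase 2: p=0.1041, T=0.311, ωT=1.106476, cosh=1.677203, sinh=1.346481; start (x,ẋ)=(0.164365, 0.807834) → end (x,ẋ)=(0.510909, 1.643603)
phase 3: p=0.5918, T=0.392, ωT=1.394658, cosh=2.140756, sinh=1.892838; start (x,ẋ)=(0.510909, 1.643603) → end (x,ẋ)=(1.293069, 2.973804)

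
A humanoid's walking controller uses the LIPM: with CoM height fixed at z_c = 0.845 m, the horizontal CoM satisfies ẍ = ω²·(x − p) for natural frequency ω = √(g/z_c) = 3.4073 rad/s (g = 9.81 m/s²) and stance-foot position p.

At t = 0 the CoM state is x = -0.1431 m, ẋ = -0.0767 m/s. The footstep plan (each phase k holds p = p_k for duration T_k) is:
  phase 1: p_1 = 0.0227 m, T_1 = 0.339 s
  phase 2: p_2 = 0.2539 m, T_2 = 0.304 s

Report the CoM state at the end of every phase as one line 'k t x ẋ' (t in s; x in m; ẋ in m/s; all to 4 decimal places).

phase 1: p=0.0227, T=0.339, ωT=1.155075, cosh=1.744647, sinh=1.429613; start (x,ẋ)=(-0.143100, -0.076700) → end (x,ẋ)=(-0.298744, -0.941446)
phase 2: p=0.2539, T=0.304, ωT=1.035819, cosh=1.586174, sinh=1.231239; start (x,ẋ)=(-0.298744, -0.941446) → end (x,ẋ)=(-0.962884, -3.811750)

1 0.3390 -0.2987 -0.9414
2 0.6430 -0.9629 -3.8117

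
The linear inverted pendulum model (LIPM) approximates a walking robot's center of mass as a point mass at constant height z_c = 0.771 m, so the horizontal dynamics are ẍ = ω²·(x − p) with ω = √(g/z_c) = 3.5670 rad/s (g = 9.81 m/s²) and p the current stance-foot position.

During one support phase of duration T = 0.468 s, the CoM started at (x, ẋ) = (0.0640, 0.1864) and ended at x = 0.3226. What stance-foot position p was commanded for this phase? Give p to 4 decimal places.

ωT = 3.5670·0.468 = 1.669356; cosh(ωT) = 2.748558, sinh(ωT) = 2.560190
x(T) = p + (x₀−p)·cosh(ωT) + (ẋ₀/ω)·sinh(ωT) ⇒ p·(1 − cosh) = x(T) − x₀·cosh − (ẋ₀/ω)·sinh
numerator   = 0.3226 − (0.0640)·2.748558 − (0.1864/3.5670)·2.560190 = 0.012905
denominator = 1 − 2.748558 = -1.748558
p = 0.012905 / -1.748558 = -0.0074

p = -0.0074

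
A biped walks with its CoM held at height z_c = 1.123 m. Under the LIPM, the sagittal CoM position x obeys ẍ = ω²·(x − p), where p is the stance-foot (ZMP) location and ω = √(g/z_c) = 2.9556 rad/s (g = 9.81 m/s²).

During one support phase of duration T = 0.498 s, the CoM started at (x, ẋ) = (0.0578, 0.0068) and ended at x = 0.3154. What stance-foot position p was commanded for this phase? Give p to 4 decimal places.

p = -0.1377

ωT = 2.9556·0.498 = 1.471889; cosh(ωT) = 2.293475, sinh(ωT) = 2.063983
x(T) = p + (x₀−p)·cosh(ωT) + (ẋ₀/ω)·sinh(ωT) ⇒ p·(1 − cosh) = x(T) − x₀·cosh − (ẋ₀/ω)·sinh
numerator   = 0.3154 − (0.0578)·2.293475 − (0.0068/2.9556)·2.063983 = 0.178089
denominator = 1 − 2.293475 = -1.293475
p = 0.178089 / -1.293475 = -0.1377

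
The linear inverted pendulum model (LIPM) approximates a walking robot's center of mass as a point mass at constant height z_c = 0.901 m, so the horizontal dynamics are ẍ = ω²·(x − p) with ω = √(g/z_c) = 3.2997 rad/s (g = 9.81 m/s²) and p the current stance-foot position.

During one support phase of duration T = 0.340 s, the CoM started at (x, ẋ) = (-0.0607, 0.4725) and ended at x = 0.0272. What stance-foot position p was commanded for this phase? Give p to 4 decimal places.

ωT = 3.2997·0.340 = 1.121898; cosh(ωT) = 1.698169, sinh(ωT) = 1.372508
x(T) = p + (x₀−p)·cosh(ωT) + (ẋ₀/ω)·sinh(ωT) ⇒ p·(1 − cosh) = x(T) − x₀·cosh − (ẋ₀/ω)·sinh
numerator   = 0.0272 − (-0.0607)·1.698169 − (0.4725/3.2997)·1.372508 = -0.066257
denominator = 1 − 1.698169 = -0.698169
p = -0.066257 / -0.698169 = 0.0949

p = 0.0949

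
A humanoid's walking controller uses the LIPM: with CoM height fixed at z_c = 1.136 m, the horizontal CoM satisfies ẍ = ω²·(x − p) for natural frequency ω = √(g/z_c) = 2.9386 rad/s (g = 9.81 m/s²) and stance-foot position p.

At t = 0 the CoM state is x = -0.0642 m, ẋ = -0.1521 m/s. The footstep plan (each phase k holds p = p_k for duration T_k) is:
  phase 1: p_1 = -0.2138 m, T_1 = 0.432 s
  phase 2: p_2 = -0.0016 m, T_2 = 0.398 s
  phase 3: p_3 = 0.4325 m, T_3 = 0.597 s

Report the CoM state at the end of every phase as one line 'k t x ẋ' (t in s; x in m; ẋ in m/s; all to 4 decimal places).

1 0.4320 -0.0114 0.4285
2 0.8300 0.1933 0.7146
3 1.4270 0.4022 0.1561

phase 1: p=-0.2138, T=0.432, ωT=1.269475, cosh=1.919982, sinh=1.639003; start (x,ẋ)=(-0.064200, -0.152100) → end (x,ẋ)=(-0.011404, 0.428500)
phase 2: p=-0.0016, T=0.398, ωT=1.169563, cosh=1.765543, sinh=1.455041; start (x,ẋ)=(-0.011404, 0.428500) → end (x,ẋ)=(0.193261, 0.714614)
phase 3: p=0.4325, T=0.597, ωT=1.754344, cosh=2.976338, sinh=2.803318; start (x,ẋ)=(0.193261, 0.714614) → end (x,ẋ)=(0.402159, 0.156121)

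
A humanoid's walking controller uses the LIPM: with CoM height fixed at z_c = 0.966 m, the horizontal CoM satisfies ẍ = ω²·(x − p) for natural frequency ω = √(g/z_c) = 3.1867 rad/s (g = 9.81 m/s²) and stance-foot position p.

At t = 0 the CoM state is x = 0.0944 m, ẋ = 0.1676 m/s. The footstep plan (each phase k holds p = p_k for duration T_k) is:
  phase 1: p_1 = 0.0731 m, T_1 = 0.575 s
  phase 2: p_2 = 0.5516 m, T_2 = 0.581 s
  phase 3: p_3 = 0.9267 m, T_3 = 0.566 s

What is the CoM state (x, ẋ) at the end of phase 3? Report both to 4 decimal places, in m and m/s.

x = -0.5735, ẋ = -4.5440

phase 1: p=0.0731, T=0.575, ωT=1.832352, cosh=3.204303, sinh=3.044266; start (x,ẋ)=(0.094400, 0.167600) → end (x,ẋ)=(0.301461, 0.743676)
phase 2: p=0.5516, T=0.581, ωT=1.851473, cosh=3.263099, sinh=3.106093; start (x,ẋ)=(0.301461, 0.743676) → end (x,ẋ)=(0.460235, -0.049239)
phase 3: p=0.9267, T=0.566, ωT=1.803672, cosh=3.118298, sinh=2.953605; start (x,ẋ)=(0.460235, -0.049239) → end (x,ẋ)=(-0.573514, -4.544028)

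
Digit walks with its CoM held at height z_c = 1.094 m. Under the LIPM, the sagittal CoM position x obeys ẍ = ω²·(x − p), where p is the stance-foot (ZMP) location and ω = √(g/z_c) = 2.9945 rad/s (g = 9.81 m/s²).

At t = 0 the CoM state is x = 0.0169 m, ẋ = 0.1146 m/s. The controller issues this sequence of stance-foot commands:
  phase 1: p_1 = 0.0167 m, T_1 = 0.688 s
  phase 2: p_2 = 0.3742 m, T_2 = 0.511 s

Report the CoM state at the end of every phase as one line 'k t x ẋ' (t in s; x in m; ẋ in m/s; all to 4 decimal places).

1 0.6880 0.1652 0.4593
2 1.1990 0.2066 -0.2671

phase 1: p=0.0167, T=0.688, ωT=2.060216, cosh=3.987546, sinh=3.860119; start (x,ẋ)=(0.016900, 0.114600) → end (x,ẋ)=(0.165225, 0.459285)
phase 2: p=0.3742, T=0.511, ωT=1.530190, cosh=2.417773, sinh=2.201279; start (x,ẋ)=(0.165225, 0.459285) → end (x,ẋ)=(0.206569, -0.267061)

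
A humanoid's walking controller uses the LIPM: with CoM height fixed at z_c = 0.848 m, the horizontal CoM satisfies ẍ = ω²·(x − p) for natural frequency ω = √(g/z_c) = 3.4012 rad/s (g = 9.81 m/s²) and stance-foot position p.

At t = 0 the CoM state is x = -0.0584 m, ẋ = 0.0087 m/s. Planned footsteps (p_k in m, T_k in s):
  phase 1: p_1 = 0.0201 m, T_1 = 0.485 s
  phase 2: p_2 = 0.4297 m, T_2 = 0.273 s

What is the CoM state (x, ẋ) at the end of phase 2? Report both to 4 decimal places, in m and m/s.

phase 1: p=0.0201, T=0.485, ωT=1.649582, cosh=2.698467, sinh=2.506337; start (x,ẋ)=(-0.058400, 0.008700) → end (x,ẋ)=(-0.185319, -0.645701)
phase 2: p=0.4297, T=0.273, ωT=0.928528, cosh=1.462958, sinh=1.067823; start (x,ẋ)=(-0.185319, -0.645701) → end (x,ẋ)=(-0.672767, -3.178305)

x = -0.6728, ẋ = -3.1783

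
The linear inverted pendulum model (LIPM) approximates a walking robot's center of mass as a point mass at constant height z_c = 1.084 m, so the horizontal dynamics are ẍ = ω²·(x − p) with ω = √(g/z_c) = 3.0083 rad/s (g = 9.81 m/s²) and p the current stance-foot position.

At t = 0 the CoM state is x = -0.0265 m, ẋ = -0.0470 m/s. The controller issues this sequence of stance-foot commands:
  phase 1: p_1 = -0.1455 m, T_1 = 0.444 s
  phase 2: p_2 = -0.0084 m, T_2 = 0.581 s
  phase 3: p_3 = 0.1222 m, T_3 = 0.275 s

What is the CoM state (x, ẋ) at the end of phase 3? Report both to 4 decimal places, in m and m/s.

x = 1.6214, ẋ = 4.7052

phase 1: p=-0.1455, T=0.444, ωT=1.335685, cosh=2.032789, sinh=1.769811; start (x,ẋ)=(-0.026500, -0.047000) → end (x,ẋ)=(0.068751, 0.538030)
phase 2: p=-0.0084, T=0.581, ωT=1.747822, cosh=2.958119, sinh=2.783966; start (x,ẋ)=(0.068751, 0.538030) → end (x,ẋ)=(0.717731, 2.237699)
phase 3: p=0.1222, T=0.275, ωT=0.827283, cosh=1.362165, sinh=0.924930; start (x,ẋ)=(0.717731, 2.237699) → end (x,ẋ)=(1.621412, 4.705160)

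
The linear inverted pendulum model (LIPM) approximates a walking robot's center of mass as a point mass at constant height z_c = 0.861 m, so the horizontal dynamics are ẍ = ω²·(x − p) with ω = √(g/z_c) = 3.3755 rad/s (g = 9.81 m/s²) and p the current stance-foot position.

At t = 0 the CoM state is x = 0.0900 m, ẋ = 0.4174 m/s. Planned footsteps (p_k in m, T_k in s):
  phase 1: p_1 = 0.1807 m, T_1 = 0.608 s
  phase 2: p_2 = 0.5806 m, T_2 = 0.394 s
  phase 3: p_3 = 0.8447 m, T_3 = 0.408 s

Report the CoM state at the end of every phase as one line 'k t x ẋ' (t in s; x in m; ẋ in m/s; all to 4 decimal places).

phase 1: p=0.1807, T=0.608, ωT=2.052304, cosh=3.957129, sinh=3.828690; start (x,ẋ)=(0.090000, 0.417400) → end (x,ẋ)=(0.295228, 0.479522)
phase 2: p=0.5806, T=0.394, ωT=1.329947, cosh=2.022667, sinh=1.758176; start (x,ẋ)=(0.295228, 0.479522) → end (x,ẋ)=(0.253153, -0.723690)
phase 3: p=0.8447, T=0.408, ωT=1.377204, cosh=2.108043, sinh=1.855760; start (x,ẋ)=(0.253153, -0.723690) → end (x,ẋ)=(-0.800172, -5.231090)

1 0.6080 0.2952 0.4795
2 1.0020 0.2532 -0.7237
3 1.4100 -0.8002 -5.2311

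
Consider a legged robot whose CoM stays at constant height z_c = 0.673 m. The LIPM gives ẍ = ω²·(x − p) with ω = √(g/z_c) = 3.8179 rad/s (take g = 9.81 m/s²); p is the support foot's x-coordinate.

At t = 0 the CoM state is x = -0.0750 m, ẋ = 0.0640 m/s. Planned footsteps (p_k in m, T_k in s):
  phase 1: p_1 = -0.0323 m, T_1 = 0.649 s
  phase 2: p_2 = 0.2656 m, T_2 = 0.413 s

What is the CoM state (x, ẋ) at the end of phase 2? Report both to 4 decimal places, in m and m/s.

phase 1: p=-0.0323, T=0.649, ωT=2.477817, cosh=5.999576, sinh=5.915650; start (x,ẋ)=(-0.075000, 0.064000) → end (x,ẋ)=(-0.189317, -0.580422)
phase 2: p=0.2656, T=0.413, ωT=1.576793, cosh=2.523023, sinh=2.316386; start (x,ẋ)=(-0.189317, -0.580422) → end (x,ẋ)=(-1.234318, -5.487582)

x = -1.2343, ẋ = -5.4876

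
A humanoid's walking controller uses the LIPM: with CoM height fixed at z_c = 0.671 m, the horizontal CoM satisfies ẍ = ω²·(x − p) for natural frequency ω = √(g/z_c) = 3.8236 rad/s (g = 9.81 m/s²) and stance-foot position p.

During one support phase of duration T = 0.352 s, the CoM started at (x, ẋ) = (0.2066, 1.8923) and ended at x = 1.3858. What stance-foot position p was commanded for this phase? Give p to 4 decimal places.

ωT = 3.8236·0.352 = 1.345907; cosh(ωT) = 2.050987, sinh(ωT) = 1.790683
x(T) = p + (x₀−p)·cosh(ωT) + (ẋ₀/ω)·sinh(ωT) ⇒ p·(1 − cosh) = x(T) − x₀·cosh − (ẋ₀/ω)·sinh
numerator   = 1.3858 − (0.2066)·2.050987 − (1.8923/3.8236)·1.790683 = 0.075857
denominator = 1 − 2.050987 = -1.050987
p = 0.075857 / -1.050987 = -0.0722

p = -0.0722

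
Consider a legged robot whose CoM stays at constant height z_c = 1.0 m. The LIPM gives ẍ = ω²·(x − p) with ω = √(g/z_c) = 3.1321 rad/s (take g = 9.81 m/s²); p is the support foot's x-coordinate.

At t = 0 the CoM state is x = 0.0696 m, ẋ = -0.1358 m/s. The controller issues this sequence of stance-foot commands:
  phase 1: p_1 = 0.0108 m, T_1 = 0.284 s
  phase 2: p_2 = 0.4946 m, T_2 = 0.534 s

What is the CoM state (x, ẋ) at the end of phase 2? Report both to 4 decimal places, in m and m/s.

x = -0.7351, ẋ = -3.5916

phase 1: p=0.0108, T=0.284, ωT=0.889516, cosh=1.422403, sinh=1.011549; start (x,ẋ)=(0.069600, -0.135800) → end (x,ẋ)=(0.050579, -0.006868)
phase 2: p=0.4946, T=0.534, ωT=1.672541, cosh=2.756727, sinh=2.568958; start (x,ẋ)=(0.050579, -0.006868) → end (x,ẋ)=(-0.735078, -3.591629)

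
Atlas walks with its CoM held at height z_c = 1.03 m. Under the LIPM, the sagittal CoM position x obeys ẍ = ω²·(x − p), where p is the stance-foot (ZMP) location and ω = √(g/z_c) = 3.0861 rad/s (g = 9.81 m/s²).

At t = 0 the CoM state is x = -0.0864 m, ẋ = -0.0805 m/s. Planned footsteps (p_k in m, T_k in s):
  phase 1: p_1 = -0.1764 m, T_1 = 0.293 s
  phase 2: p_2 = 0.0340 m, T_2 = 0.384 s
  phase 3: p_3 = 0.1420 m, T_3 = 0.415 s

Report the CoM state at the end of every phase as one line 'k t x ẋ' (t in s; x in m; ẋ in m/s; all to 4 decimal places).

phase 1: p=-0.1764, T=0.293, ωT=0.904227, cosh=1.437439, sinh=1.032584; start (x,ẋ)=(-0.086400, -0.080500) → end (x,ẋ)=(-0.073965, 0.171085)
phase 2: p=0.0340, T=0.384, ωT=1.185062, cosh=1.788309, sinh=1.482582; start (x,ẋ)=(-0.073965, 0.171085) → end (x,ẋ)=(-0.076885, -0.188030)
phase 3: p=0.1420, T=0.415, ωT=1.280731, cosh=1.938553, sinh=1.660719; start (x,ẋ)=(-0.076885, -0.188030) → end (x,ẋ)=(-0.383504, -1.486321)

1 0.2930 -0.0740 0.1711
2 0.6770 -0.0769 -0.1880
3 1.0920 -0.3835 -1.4863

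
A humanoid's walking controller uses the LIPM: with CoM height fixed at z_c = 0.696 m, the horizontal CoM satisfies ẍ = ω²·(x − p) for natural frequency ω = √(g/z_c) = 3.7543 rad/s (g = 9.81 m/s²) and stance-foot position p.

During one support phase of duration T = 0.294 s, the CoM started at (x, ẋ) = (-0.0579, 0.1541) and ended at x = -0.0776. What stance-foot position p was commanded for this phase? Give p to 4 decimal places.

p = 0.0531

ωT = 3.7543·0.294 = 1.103764; cosh(ωT) = 1.673558, sinh(ωT) = 1.341938
x(T) = p + (x₀−p)·cosh(ωT) + (ẋ₀/ω)·sinh(ωT) ⇒ p·(1 − cosh) = x(T) − x₀·cosh − (ẋ₀/ω)·sinh
numerator   = -0.0776 − (-0.0579)·1.673558 − (0.1541/3.7543)·1.341938 = -0.035783
denominator = 1 − 1.673558 = -0.673558
p = -0.035783 / -0.673558 = 0.0531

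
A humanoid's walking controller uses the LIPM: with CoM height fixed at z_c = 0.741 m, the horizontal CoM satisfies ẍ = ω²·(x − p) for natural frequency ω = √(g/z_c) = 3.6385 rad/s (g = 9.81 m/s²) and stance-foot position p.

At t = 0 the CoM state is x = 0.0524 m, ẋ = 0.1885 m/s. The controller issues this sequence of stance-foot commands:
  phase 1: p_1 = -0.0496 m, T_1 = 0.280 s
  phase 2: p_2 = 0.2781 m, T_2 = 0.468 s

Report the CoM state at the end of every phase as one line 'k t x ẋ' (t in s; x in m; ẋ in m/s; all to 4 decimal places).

phase 1: p=-0.0496, T=0.280, ωT=1.018780, cosh=1.565424, sinh=1.204389; start (x,ẋ)=(0.052400, 0.188500) → end (x,ẋ)=(0.172469, 0.742064)
phase 2: p=0.2781, T=0.468, ωT=1.702818, cosh=2.835782, sinh=2.653613; start (x,ẋ)=(0.172469, 0.742064) → end (x,ẋ)=(0.519752, 1.084448)

1 0.2800 0.1725 0.7421
2 0.7480 0.5198 1.0844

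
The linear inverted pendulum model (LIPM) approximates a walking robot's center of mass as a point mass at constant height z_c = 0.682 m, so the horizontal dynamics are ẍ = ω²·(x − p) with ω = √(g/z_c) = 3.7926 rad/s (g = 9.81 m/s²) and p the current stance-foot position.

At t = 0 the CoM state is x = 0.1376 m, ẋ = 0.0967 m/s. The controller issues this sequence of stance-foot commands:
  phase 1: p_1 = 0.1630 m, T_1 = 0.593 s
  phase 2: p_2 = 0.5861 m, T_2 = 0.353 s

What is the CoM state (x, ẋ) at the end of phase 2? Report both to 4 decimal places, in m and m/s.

phase 1: p=0.1630, T=0.593, ωT=2.249012, cosh=4.791934, sinh=4.686431; start (x,ẋ)=(0.137600, 0.096700) → end (x,ẋ)=(0.160775, 0.011927)
phase 2: p=0.5861, T=0.353, ωT=1.338788, cosh=2.038290, sinh=1.776127; start (x,ẋ)=(0.160775, 0.011927) → end (x,ẋ)=(-0.275251, -2.840739)

x = -0.2753, ẋ = -2.8407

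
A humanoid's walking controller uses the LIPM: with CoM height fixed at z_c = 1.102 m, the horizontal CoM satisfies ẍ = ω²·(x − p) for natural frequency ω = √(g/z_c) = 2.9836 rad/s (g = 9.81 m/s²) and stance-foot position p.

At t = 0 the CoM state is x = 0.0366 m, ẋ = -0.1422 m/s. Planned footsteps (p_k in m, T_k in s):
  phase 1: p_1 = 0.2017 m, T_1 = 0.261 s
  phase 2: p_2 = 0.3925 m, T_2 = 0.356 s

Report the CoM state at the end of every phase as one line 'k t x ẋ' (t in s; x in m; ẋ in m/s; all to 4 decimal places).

phase 1: p=0.2017, T=0.261, ωT=0.778720, cosh=1.318837, sinh=0.859844; start (x,ẋ)=(0.036600, -0.142200) → end (x,ẋ)=(-0.057021, -0.611091)
phase 2: p=0.3925, T=0.356, ωT=1.062162, cosh=1.619162, sinh=1.273455; start (x,ẋ)=(-0.057021, -0.611091) → end (x,ẋ)=(-0.596172, -2.697400)

1 0.2610 -0.0570 -0.6111
2 0.6170 -0.5962 -2.6974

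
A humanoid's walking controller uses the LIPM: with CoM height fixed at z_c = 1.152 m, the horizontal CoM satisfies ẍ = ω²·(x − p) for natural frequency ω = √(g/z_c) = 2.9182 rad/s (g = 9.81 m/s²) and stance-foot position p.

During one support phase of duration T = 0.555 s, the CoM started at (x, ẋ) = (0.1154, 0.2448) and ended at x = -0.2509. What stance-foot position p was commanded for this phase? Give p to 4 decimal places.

p = 0.4662

ωT = 2.9182·0.555 = 1.619601; cosh(ωT) = 2.624526, sinh(ωT) = 2.426548
x(T) = p + (x₀−p)·cosh(ωT) + (ẋ₀/ω)·sinh(ωT) ⇒ p·(1 − cosh) = x(T) − x₀·cosh − (ẋ₀/ω)·sinh
numerator   = -0.2509 − (0.1154)·2.624526 − (0.2448/2.9182)·2.426548 = -0.757327
denominator = 1 − 2.624526 = -1.624526
p = -0.757327 / -1.624526 = 0.4662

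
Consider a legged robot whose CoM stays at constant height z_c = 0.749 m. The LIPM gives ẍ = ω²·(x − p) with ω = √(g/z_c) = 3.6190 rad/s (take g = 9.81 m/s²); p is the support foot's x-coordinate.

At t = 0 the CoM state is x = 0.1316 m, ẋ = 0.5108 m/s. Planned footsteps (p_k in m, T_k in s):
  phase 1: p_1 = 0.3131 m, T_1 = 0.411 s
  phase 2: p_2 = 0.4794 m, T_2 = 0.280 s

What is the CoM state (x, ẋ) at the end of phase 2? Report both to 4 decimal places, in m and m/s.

phase 1: p=0.3131, T=0.411, ωT=1.487409, cosh=2.325786, sinh=2.099828; start (x,ẋ)=(0.131600, 0.510800) → end (x,ẋ)=(0.187348, -0.191258)
phase 2: p=0.4794, T=0.280, ωT=1.013320, cosh=1.558872, sinh=1.195860; start (x,ẋ)=(0.187348, -0.191258) → end (x,ẋ)=(-0.039071, -1.562094)

x = -0.0391, ẋ = -1.5621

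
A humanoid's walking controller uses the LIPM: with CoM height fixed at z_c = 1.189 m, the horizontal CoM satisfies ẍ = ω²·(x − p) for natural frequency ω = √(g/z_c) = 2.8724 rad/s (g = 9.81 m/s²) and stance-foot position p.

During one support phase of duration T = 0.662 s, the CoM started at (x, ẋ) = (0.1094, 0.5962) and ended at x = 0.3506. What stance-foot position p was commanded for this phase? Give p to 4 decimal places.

ωT = 2.8724·0.662 = 1.901529; cosh(ωT) = 3.422732, sinh(ωT) = 3.273392
x(T) = p + (x₀−p)·cosh(ωT) + (ẋ₀/ω)·sinh(ωT) ⇒ p·(1 − cosh) = x(T) − x₀·cosh − (ẋ₀/ω)·sinh
numerator   = 0.3506 − (0.1094)·3.422732 − (0.5962/2.8724)·3.273392 = -0.703277
denominator = 1 − 3.422732 = -2.422732
p = -0.703277 / -2.422732 = 0.2903

p = 0.2903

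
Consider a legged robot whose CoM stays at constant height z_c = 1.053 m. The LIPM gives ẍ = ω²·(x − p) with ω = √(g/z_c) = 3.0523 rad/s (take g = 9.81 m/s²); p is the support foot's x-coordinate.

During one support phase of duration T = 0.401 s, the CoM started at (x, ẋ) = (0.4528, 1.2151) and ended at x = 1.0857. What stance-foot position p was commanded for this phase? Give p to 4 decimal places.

p = 0.4356

ωT = 3.0523·0.401 = 1.223972; cosh(ωT) = 1.847365, sinh(ωT) = 1.553305
x(T) = p + (x₀−p)·cosh(ωT) + (ẋ₀/ω)·sinh(ωT) ⇒ p·(1 − cosh) = x(T) − x₀·cosh − (ẋ₀/ω)·sinh
numerator   = 1.0857 − (0.4528)·1.847365 − (1.2151/3.0523)·1.553305 = -0.369147
denominator = 1 − 1.847365 = -0.847365
p = -0.369147 / -0.847365 = 0.4356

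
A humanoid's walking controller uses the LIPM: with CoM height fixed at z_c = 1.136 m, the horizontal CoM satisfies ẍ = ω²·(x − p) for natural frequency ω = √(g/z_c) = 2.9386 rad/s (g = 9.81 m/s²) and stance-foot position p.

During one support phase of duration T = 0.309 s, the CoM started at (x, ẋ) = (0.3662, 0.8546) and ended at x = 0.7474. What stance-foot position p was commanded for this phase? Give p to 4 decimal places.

p = 0.1865

ωT = 2.9386·0.309 = 0.908027; cosh(ωT) = 1.441373, sinh(ωT) = 1.038054
x(T) = p + (x₀−p)·cosh(ωT) + (ẋ₀/ω)·sinh(ωT) ⇒ p·(1 − cosh) = x(T) − x₀·cosh − (ẋ₀/ω)·sinh
numerator   = 0.7474 − (0.3662)·1.441373 − (0.8546/2.9386)·1.038054 = -0.082316
denominator = 1 − 1.441373 = -0.441373
p = -0.082316 / -0.441373 = 0.1865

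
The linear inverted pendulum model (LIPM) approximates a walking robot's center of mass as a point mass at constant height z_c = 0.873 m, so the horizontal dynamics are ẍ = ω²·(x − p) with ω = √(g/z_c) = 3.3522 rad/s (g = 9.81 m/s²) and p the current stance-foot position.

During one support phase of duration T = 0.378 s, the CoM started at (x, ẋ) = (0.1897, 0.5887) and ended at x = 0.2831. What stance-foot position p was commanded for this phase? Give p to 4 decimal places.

p = 0.4011

ωT = 3.3522·0.378 = 1.267132; cosh(ωT) = 1.916146, sinh(ωT) = 1.634507
x(T) = p + (x₀−p)·cosh(ωT) + (ẋ₀/ω)·sinh(ωT) ⇒ p·(1 − cosh) = x(T) − x₀·cosh − (ẋ₀/ω)·sinh
numerator   = 0.2831 − (0.1897)·1.916146 − (0.5887/3.3522)·1.634507 = -0.367439
denominator = 1 − 1.916146 = -0.916146
p = -0.367439 / -0.916146 = 0.4011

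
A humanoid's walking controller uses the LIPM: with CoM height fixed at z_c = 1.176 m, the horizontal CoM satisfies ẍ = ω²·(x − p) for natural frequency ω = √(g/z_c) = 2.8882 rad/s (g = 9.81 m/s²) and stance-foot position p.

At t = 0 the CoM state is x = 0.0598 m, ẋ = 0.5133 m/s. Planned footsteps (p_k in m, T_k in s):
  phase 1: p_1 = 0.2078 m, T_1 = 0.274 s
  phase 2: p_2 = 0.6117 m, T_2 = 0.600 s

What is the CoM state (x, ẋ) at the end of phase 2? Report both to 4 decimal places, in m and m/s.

phase 1: p=0.2078, T=0.274, ωT=0.791367, cosh=1.329817, sinh=0.876593; start (x,ẋ)=(0.059800, 0.513300) → end (x,ẋ)=(0.166778, 0.307893)
phase 2: p=0.6117, T=0.600, ωT=1.732920, cosh=2.916958, sinh=2.740191; start (x,ẋ)=(0.166778, 0.307893) → end (x,ẋ)=(-0.394005, -2.623101)

x = -0.3940, ẋ = -2.6231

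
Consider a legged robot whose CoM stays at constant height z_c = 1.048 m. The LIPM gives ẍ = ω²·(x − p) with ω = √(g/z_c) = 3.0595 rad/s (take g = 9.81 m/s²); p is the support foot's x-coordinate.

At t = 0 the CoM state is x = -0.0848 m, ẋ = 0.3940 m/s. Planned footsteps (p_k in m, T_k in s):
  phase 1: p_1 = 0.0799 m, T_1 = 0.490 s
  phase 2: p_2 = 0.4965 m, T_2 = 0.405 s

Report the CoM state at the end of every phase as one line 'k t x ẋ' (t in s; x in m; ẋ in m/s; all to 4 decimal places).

1 0.4900 -0.0333 -0.1458
2 0.8950 -0.5701 -2.8361

phase 1: p=0.0799, T=0.490, ωT=1.499155, cosh=2.350611, sinh=2.127292; start (x,ẋ)=(-0.084800, 0.394000) → end (x,ẋ)=(-0.033295, -0.145801)
phase 2: p=0.4965, T=0.405, ωT=1.239097, cosh=1.871071, sinh=1.581425; start (x,ẋ)=(-0.033295, -0.145801) → end (x,ẋ)=(-0.570146, -2.836147)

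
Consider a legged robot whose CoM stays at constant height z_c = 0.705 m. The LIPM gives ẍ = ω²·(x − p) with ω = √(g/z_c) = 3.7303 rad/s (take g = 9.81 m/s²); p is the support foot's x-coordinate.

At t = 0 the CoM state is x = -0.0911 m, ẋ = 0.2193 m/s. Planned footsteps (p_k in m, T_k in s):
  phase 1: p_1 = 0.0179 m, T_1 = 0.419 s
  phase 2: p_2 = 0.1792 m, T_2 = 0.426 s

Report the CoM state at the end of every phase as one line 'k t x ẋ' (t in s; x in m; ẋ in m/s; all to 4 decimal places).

phase 1: p=0.0179, T=0.419, ωT=1.562996, cosh=2.491303, sinh=2.281796; start (x,ẋ)=(-0.091100, 0.219300) → end (x,ẋ)=(-0.119508, -0.381441)
phase 2: p=0.1792, T=0.426, ωT=1.589108, cosh=2.551742, sinh=2.347634; start (x,ẋ)=(-0.119508, -0.381441) → end (x,ẋ)=(-0.823083, -3.589239)

1 0.4190 -0.1195 -0.3814
2 0.8450 -0.8231 -3.5892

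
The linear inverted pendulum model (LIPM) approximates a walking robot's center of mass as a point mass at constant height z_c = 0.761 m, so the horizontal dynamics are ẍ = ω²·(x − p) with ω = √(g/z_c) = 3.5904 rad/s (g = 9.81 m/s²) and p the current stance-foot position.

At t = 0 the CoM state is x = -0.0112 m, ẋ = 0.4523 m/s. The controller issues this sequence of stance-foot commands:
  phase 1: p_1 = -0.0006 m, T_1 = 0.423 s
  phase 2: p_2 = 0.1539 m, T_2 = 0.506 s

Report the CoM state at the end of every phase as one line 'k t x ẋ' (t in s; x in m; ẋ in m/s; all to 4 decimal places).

phase 1: p=-0.0006, T=0.423, ωT=1.518739, cosh=2.392726, sinh=2.173738; start (x,ẋ)=(-0.011200, 0.452300) → end (x,ẋ)=(0.247873, 0.999501)
phase 2: p=0.1539, T=0.506, ωT=1.816742, cosh=3.157170, sinh=2.994616; start (x,ẋ)=(0.247873, 0.999501) → end (x,ẋ)=(1.284236, 4.165985)

1 0.4230 0.2479 0.9995
2 0.9290 1.2842 4.1660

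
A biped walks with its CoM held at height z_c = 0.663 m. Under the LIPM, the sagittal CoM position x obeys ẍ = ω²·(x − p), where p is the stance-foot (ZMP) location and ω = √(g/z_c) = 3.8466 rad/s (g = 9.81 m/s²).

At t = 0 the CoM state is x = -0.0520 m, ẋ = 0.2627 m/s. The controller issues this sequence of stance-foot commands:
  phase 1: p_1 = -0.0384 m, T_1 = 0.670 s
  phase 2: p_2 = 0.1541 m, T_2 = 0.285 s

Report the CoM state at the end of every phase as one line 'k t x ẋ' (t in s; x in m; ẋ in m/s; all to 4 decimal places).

phase 1: p=-0.0384, T=0.670, ωT=2.577222, cosh=6.618256, sinh=6.542271; start (x,ẋ)=(-0.052000, 0.262700) → end (x,ẋ)=(0.318390, 1.396365)
phase 2: p=0.1541, T=0.285, ωT=1.096281, cosh=1.663563, sinh=1.329451; start (x,ẋ)=(0.318390, 1.396365) → end (x,ẋ)=(0.910015, 3.163099)

1 0.6700 0.3184 1.3964
2 0.9550 0.9100 3.1631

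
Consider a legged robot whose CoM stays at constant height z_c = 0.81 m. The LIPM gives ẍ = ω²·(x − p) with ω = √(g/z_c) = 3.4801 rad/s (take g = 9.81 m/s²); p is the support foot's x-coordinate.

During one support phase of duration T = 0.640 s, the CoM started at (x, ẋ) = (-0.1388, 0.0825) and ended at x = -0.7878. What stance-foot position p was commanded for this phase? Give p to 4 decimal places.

p = 0.0665

ωT = 3.4801·0.640 = 2.227264; cosh(ωT) = 4.691140, sinh(ωT) = 4.583317
x(T) = p + (x₀−p)·cosh(ωT) + (ẋ₀/ω)·sinh(ωT) ⇒ p·(1 − cosh) = x(T) − x₀·cosh − (ẋ₀/ω)·sinh
numerator   = -0.7878 − (-0.1388)·4.691140 − (0.0825/3.4801)·4.583317 = -0.245323
denominator = 1 − 4.691140 = -3.691140
p = -0.245323 / -3.691140 = 0.0665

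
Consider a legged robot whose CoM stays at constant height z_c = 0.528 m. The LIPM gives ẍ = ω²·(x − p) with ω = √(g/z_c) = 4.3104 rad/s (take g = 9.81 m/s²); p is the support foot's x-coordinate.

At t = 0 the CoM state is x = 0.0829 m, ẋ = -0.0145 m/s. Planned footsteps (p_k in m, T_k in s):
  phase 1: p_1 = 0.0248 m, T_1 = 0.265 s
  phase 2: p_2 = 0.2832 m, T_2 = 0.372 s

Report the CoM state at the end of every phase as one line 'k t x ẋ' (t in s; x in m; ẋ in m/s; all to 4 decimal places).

1 0.2650 0.1204 0.3274
2 0.6370 0.0433 -0.8270

phase 1: p=0.0248, T=0.265, ωT=1.142256, cosh=1.726464, sinh=1.407366; start (x,ẋ)=(0.082900, -0.014500) → end (x,ẋ)=(0.120373, 0.327419)
phase 2: p=0.2832, T=0.372, ωT=1.603469, cosh=2.585720, sinh=2.384523; start (x,ẋ)=(0.120373, 0.327419) → end (x,ẋ)=(0.043304, -0.826960)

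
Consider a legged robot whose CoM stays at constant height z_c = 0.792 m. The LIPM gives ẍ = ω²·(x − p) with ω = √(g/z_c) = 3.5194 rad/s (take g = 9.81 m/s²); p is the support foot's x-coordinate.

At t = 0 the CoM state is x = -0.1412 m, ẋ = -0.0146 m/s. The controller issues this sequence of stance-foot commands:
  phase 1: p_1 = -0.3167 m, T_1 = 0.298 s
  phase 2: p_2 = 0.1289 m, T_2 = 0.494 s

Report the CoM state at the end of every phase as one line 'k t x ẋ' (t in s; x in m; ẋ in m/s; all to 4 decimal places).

1 0.2980 -0.0407 0.7499
2 0.7920 0.2189 0.5535

phase 1: p=-0.3167, T=0.298, ωT=1.048781, cosh=1.602267, sinh=1.251903; start (x,ẋ)=(-0.141200, -0.014600) → end (x,ẋ)=(-0.040696, 0.749851)
phase 2: p=0.1289, T=0.494, ωT=1.738584, cosh=2.932524, sinh=2.756755; start (x,ẋ)=(-0.040696, 0.749851) → end (x,ẋ)=(0.218917, 0.553519)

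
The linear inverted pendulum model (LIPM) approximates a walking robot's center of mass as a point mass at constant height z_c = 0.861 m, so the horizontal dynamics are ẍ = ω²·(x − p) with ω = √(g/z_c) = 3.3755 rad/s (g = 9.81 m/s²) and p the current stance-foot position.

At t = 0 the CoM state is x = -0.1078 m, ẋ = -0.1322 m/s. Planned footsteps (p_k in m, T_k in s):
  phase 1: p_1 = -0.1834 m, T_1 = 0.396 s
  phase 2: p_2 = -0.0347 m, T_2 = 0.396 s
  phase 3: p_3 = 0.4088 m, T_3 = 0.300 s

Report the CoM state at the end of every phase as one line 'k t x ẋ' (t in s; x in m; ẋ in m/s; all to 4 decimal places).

phase 1: p=-0.1834, T=0.396, ωT=1.336698, cosh=2.034583, sinh=1.771871; start (x,ẋ)=(-0.107800, -0.132200) → end (x,ẋ)=(-0.098980, 0.183188)
phase 2: p=-0.0347, T=0.396, ωT=1.336698, cosh=2.034583, sinh=1.771871; start (x,ẋ)=(-0.098980, 0.183188) → end (x,ẋ)=(-0.069324, -0.011745)
phase 3: p=0.4088, T=0.300, ωT=1.012650, cosh=1.558071, sinh=1.194816; start (x,ẋ)=(-0.069324, -0.011745) → end (x,ẋ)=(-0.340308, -1.946621)

1 0.3960 -0.0990 0.1832
2 0.7920 -0.0693 -0.0117
3 1.0920 -0.3403 -1.9466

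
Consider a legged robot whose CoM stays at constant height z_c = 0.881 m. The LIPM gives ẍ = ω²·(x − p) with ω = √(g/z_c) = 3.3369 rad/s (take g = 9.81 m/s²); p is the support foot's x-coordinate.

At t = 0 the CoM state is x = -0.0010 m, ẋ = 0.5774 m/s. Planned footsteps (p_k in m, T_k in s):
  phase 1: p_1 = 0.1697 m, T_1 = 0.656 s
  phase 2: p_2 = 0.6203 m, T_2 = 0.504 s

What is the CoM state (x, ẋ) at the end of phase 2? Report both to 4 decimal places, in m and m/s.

phase 1: p=0.1697, T=0.656, ωT=2.189006, cosh=4.519184, sinh=4.407156; start (x,ẋ)=(-0.001000, 0.577400) → end (x,ẋ)=(0.160867, 0.099022)
phase 2: p=0.6203, T=0.504, ωT=1.681798, cosh=2.780625, sinh=2.594585; start (x,ẋ)=(0.160867, 0.099022) → end (x,ẋ)=(-0.580217, -3.702370)

x = -0.5802, ẋ = -3.7024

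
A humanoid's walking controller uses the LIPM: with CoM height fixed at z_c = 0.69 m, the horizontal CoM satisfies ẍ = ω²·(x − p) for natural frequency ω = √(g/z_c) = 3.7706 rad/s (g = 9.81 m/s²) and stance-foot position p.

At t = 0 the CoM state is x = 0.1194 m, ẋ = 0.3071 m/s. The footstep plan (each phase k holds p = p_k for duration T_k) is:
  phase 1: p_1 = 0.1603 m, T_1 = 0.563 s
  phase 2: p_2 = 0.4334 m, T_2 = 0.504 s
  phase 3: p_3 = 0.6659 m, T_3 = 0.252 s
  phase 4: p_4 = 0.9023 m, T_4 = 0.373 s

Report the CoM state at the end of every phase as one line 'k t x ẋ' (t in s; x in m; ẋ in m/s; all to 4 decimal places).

1 0.5630 0.3224 0.6663
2 1.0670 0.6315 0.9090
3 1.3190 0.8798 1.2084
4 1.6920 1.4685 2.4516

phase 1: p=0.1603, T=0.563, ωT=2.122848, cosh=4.237294, sinh=4.117603; start (x,ẋ)=(0.119400, 0.307100) → end (x,ẋ)=(0.322357, 0.666266)
phase 2: p=0.4334, T=0.504, ωT=1.900382, cosh=3.418982, sinh=3.269470; start (x,ẋ)=(0.322357, 0.666266) → end (x,ẋ)=(0.631461, 0.909025)
phase 3: p=0.6659, T=0.252, ωT=0.950191, cosh=1.486436, sinh=1.099769; start (x,ẋ)=(0.631461, 0.909025) → end (x,ẋ)=(0.879844, 1.208398)
phase 4: p=0.9023, T=0.373, ωT=1.406434, cosh=2.163195, sinh=1.918179; start (x,ẋ)=(0.879844, 1.208398) → end (x,ẋ)=(1.468459, 2.451582)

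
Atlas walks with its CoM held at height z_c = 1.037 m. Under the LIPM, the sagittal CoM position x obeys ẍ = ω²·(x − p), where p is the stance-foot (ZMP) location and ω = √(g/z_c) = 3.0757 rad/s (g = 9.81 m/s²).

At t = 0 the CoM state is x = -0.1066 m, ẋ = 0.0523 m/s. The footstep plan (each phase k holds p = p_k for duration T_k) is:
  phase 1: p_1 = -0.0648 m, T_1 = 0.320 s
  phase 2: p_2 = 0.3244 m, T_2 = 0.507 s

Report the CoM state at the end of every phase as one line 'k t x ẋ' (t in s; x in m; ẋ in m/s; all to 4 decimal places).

phase 1: p=-0.0648, T=0.320, ωT=0.984224, cosh=1.524732, sinh=1.151003; start (x,ẋ)=(-0.106600, 0.052300) → end (x,ẋ)=(-0.108962, -0.068234)
phase 2: p=0.3244, T=0.507, ωT=1.559380, cosh=2.483069, sinh=2.272802; start (x,ẋ)=(-0.108962, -0.068234) → end (x,ẋ)=(-0.802089, -3.198828)

1 0.3200 -0.1090 -0.0682
2 0.8270 -0.8021 -3.1988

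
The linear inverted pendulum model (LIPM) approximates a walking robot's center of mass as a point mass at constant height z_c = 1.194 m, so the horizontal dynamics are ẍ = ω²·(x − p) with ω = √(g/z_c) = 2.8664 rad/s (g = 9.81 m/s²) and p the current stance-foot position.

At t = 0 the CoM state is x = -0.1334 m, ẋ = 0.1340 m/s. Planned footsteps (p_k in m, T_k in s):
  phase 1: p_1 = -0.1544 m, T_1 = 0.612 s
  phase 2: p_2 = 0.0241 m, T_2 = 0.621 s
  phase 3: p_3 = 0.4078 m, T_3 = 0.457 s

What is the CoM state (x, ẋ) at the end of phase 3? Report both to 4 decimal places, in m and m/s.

phase 1: p=-0.1544, T=0.612, ωT=1.754237, cosh=2.976037, sinh=2.802998; start (x,ẋ)=(-0.133400, 0.134000) → end (x,ẋ)=(0.039133, 0.567514)
phase 2: p=0.0241, T=0.621, ωT=1.780034, cosh=3.049346, sinh=2.880714; start (x,ẋ)=(0.039133, 0.567514) → end (x,ẋ)=(0.640288, 1.854676)
phase 3: p=0.4078, T=0.457, ωT=1.309945, cosh=1.987902, sinh=1.718067; start (x,ẋ)=(0.640288, 1.854676) → end (x,ẋ)=(1.981622, 4.831842)

x = 1.9816, ẋ = 4.8318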